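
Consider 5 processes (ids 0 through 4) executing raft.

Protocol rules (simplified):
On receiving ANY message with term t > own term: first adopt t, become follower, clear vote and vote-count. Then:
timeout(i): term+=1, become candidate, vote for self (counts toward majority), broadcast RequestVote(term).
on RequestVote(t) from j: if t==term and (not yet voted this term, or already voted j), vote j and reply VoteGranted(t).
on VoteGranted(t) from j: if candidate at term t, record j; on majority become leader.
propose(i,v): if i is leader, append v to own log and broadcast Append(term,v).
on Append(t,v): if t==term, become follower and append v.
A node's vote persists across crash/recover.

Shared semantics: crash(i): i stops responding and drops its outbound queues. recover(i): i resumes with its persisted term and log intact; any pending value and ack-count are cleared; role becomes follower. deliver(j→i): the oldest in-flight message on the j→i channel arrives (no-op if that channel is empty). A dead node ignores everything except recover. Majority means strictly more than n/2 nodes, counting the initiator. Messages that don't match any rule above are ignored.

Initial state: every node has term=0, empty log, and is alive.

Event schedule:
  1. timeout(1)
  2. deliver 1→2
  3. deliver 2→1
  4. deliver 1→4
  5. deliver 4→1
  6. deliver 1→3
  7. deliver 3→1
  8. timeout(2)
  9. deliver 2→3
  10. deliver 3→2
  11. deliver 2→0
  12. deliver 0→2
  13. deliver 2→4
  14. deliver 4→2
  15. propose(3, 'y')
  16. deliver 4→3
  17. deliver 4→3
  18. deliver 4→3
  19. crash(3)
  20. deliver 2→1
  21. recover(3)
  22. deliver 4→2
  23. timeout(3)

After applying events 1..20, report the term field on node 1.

2

[1] timeout(1) → N1(cand t1 [-])
[2] deliver 1→2 → N2(foll t1 [-])
[3] deliver 2→1 → ∅
[4] deliver 1→4 → N4(foll t1 [-])
[5] deliver 4→1 → N1(lead t1 [-])
[6] deliver 1→3 → N3(foll t1 [-])
[7] deliver 3→1 → ∅
[8] timeout(2) → N2(cand t2 [-])
[9] deliver 2→3 → N3(foll t2 [-])
[10] deliver 3→2 → ∅
[11] deliver 2→0 → N0(foll t2 [-])
[12] deliver 0→2 → N2(lead t2 [-])
[13] deliver 2→4 → N4(foll t2 [-])
[14] deliver 4→2 → ∅
[15] propose(3,'y') → ∅
[16] deliver 4→3 → ∅
[17] deliver 4→3 → ∅
[18] deliver 4→3 → ∅
[19] crash(3) → N3(✗foll t2 [-])
[20] deliver 2→1 → N1(foll t2 [-])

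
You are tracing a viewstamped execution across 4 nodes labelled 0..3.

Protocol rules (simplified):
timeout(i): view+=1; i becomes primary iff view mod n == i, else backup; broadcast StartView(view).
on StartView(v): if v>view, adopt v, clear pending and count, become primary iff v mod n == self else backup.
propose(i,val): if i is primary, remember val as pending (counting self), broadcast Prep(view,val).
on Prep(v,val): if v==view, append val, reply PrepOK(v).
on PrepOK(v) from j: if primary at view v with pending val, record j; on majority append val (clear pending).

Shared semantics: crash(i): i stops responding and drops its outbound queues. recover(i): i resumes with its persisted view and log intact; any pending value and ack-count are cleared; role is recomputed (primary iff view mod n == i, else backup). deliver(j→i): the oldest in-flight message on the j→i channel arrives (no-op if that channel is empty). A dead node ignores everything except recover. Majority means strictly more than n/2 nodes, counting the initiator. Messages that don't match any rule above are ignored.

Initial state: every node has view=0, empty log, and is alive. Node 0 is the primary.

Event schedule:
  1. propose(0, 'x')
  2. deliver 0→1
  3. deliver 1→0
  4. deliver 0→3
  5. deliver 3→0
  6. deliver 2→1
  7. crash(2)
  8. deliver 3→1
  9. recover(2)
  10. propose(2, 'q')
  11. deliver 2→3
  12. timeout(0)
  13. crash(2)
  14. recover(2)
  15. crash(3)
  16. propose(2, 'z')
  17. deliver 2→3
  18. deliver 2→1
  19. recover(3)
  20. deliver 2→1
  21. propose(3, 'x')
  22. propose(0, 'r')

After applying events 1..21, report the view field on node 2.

step 1 propose(0,'x'): —
step 2 deliver 0→1: 1={back,v=0,log=x}
step 3 deliver 1→0: —
step 4 deliver 0→3: 3={back,v=0,log=x}
step 5 deliver 3→0: 0={prim,v=0,log=x}
step 6 deliver 2→1: —
step 7 crash(2): 2={✗back,v=0,log=-}
step 8 deliver 3→1: —
step 9 recover(2): 2={back,v=0,log=-}
step 10 propose(2,'q'): —
step 11 deliver 2→3: —
step 12 timeout(0): 0={back,v=1,log=x}
step 13 crash(2): 2={✗back,v=0,log=-}
step 14 recover(2): 2={back,v=0,log=-}
step 15 crash(3): 3={✗back,v=0,log=x}
step 16 propose(2,'z'): —
step 17 deliver 2→3: —
step 18 deliver 2→1: —
step 19 recover(3): 3={back,v=0,log=x}
step 20 deliver 2→1: —
step 21 propose(3,'x'): —

0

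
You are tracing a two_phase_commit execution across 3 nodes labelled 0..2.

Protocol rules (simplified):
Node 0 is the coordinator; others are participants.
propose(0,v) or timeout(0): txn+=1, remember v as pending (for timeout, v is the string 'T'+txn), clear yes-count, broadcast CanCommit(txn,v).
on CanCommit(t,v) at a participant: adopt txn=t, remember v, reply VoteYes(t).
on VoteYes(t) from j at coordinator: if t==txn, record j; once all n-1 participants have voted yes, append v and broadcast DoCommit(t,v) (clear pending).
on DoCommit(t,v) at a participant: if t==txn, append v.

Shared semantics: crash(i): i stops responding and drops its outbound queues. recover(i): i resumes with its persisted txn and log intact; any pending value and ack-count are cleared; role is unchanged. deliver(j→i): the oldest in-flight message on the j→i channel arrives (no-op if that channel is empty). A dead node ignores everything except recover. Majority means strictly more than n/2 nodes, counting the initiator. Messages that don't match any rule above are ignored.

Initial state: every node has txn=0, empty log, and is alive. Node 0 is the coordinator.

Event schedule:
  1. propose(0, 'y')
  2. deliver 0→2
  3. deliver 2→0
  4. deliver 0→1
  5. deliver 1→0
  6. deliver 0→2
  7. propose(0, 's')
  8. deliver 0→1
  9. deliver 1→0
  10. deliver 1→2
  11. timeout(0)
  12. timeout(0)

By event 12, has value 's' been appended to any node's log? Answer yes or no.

after 1 — propose(0,'y'): n0:coor/t1/[-]
after 2 — deliver 0→2: n2:part/t1/[-]
after 3 — deliver 2→0: ·
after 4 — deliver 0→1: n1:part/t1/[-]
after 5 — deliver 1→0: n0:coor/t1/[y]
after 6 — deliver 0→2: n2:part/t1/[y]
after 7 — propose(0,'s'): n0:coor/t2/[y]
after 8 — deliver 0→1: n1:part/t1/[y]
after 9 — deliver 1→0: ·
after 10 — deliver 1→2: ·
after 11 — timeout(0): n0:coor/t3/[y]
after 12 — timeout(0): n0:coor/t4/[y]

no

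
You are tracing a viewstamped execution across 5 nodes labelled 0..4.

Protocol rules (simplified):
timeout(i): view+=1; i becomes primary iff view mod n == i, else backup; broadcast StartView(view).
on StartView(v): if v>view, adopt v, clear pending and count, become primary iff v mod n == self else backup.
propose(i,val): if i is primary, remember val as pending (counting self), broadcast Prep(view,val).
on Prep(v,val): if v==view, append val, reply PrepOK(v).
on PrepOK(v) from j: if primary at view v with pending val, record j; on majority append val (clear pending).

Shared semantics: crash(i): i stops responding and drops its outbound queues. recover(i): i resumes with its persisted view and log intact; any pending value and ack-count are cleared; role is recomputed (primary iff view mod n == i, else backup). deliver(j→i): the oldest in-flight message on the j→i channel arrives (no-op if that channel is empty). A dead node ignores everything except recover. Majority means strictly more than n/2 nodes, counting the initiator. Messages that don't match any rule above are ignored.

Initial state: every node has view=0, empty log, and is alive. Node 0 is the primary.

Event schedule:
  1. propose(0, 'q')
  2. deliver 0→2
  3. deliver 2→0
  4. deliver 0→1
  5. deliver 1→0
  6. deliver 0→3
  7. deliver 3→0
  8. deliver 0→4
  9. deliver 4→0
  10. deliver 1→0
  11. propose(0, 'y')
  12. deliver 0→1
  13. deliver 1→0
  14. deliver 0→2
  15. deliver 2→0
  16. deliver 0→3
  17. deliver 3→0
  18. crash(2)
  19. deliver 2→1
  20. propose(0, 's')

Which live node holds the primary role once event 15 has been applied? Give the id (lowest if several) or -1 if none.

[1] propose(0,'q') → ∅
[2] deliver 0→2 → N2(back v0 [q])
[3] deliver 2→0 → ∅
[4] deliver 0→1 → N1(back v0 [q])
[5] deliver 1→0 → N0(prim v0 [q])
[6] deliver 0→3 → N3(back v0 [q])
[7] deliver 3→0 → ∅
[8] deliver 0→4 → N4(back v0 [q])
[9] deliver 4→0 → ∅
[10] deliver 1→0 → ∅
[11] propose(0,'y') → ∅
[12] deliver 0→1 → N1(back v0 [q,y])
[13] deliver 1→0 → ∅
[14] deliver 0→2 → N2(back v0 [q,y])
[15] deliver 2→0 → N0(prim v0 [q,y])

0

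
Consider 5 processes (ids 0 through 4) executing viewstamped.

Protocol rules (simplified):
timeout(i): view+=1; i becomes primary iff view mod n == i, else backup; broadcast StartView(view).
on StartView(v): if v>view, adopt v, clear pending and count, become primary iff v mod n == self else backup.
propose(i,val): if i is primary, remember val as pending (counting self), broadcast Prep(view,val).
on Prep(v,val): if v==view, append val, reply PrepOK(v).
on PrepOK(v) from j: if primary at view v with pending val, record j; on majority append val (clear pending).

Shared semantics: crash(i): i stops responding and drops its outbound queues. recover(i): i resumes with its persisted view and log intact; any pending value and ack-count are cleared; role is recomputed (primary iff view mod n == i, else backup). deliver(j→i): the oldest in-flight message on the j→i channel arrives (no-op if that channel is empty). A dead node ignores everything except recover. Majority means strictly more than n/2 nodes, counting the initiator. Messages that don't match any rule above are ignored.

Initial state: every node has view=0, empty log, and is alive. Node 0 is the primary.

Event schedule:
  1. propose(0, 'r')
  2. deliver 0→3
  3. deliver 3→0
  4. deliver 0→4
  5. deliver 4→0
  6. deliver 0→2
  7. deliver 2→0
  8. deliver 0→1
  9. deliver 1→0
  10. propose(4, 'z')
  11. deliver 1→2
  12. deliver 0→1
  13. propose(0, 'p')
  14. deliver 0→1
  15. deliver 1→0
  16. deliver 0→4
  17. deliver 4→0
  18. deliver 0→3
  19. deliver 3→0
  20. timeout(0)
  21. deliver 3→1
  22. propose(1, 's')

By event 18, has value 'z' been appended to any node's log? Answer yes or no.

no

e1 propose(0,'r'): ·
e2 deliver 0→3: 3[back,v=0,r]
e3 deliver 3→0: ·
e4 deliver 0→4: 4[back,v=0,r]
e5 deliver 4→0: 0[prim,v=0,r]
e6 deliver 0→2: 2[back,v=0,r]
e7 deliver 2→0: ·
e8 deliver 0→1: 1[back,v=0,r]
e9 deliver 1→0: ·
e10 propose(4,'z'): ·
e11 deliver 1→2: ·
e12 deliver 0→1: ·
e13 propose(0,'p'): ·
e14 deliver 0→1: 1[back,v=0,r,p]
e15 deliver 1→0: ·
e16 deliver 0→4: 4[back,v=0,r,p]
e17 deliver 4→0: 0[prim,v=0,r,p]
e18 deliver 0→3: 3[back,v=0,r,p]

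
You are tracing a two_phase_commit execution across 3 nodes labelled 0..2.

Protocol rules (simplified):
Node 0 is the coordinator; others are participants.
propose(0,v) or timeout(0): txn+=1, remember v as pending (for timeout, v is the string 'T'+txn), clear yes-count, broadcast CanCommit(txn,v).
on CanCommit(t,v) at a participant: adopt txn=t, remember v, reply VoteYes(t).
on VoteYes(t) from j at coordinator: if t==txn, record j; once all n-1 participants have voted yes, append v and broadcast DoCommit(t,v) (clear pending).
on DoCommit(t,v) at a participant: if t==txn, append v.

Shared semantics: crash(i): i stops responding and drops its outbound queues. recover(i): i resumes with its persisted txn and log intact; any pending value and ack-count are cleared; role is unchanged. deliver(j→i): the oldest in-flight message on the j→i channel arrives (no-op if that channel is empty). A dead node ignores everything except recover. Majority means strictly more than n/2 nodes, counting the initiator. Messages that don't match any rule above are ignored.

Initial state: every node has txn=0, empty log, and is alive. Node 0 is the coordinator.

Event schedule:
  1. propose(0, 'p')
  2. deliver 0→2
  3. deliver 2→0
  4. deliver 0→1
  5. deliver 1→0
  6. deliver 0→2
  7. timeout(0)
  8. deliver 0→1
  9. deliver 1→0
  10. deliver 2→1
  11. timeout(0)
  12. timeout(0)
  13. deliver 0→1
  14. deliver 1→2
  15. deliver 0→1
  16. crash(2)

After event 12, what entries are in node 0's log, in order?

p

e1 propose(0,'p'): 0[coor,t=1,-]
e2 deliver 0→2: 2[part,t=1,-]
e3 deliver 2→0: ·
e4 deliver 0→1: 1[part,t=1,-]
e5 deliver 1→0: 0[coor,t=1,p]
e6 deliver 0→2: 2[part,t=1,p]
e7 timeout(0): 0[coor,t=2,p]
e8 deliver 0→1: 1[part,t=1,p]
e9 deliver 1→0: ·
e10 deliver 2→1: ·
e11 timeout(0): 0[coor,t=3,p]
e12 timeout(0): 0[coor,t=4,p]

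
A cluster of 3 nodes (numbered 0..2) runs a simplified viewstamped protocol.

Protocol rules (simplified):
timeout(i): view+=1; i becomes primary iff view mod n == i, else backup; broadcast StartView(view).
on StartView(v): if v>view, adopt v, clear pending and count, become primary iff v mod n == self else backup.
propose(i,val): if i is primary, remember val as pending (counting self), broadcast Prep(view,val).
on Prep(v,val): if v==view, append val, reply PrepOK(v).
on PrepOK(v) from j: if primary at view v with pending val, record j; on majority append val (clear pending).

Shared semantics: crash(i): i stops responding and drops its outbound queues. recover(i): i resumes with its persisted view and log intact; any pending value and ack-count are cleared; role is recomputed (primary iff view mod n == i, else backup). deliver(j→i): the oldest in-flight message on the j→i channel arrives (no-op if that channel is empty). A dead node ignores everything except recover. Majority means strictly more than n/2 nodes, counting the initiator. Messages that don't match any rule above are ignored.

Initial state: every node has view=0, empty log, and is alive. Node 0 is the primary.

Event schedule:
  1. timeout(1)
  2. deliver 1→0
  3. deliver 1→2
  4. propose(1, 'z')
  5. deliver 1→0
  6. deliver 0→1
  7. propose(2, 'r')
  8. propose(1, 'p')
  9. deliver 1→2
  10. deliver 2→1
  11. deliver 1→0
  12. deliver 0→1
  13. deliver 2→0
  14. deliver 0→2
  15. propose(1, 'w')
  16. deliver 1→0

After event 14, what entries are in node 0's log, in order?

z,p

[1] timeout(1) → N1(prim v1 [-])
[2] deliver 1→0 → N0(back v1 [-])
[3] deliver 1→2 → N2(back v1 [-])
[4] propose(1,'z') → ∅
[5] deliver 1→0 → N0(back v1 [z])
[6] deliver 0→1 → N1(prim v1 [z])
[7] propose(2,'r') → ∅
[8] propose(1,'p') → ∅
[9] deliver 1→2 → N2(back v1 [z])
[10] deliver 2→1 → N1(prim v1 [z,p])
[11] deliver 1→0 → N0(back v1 [z,p])
[12] deliver 0→1 → ∅
[13] deliver 2→0 → ∅
[14] deliver 0→2 → ∅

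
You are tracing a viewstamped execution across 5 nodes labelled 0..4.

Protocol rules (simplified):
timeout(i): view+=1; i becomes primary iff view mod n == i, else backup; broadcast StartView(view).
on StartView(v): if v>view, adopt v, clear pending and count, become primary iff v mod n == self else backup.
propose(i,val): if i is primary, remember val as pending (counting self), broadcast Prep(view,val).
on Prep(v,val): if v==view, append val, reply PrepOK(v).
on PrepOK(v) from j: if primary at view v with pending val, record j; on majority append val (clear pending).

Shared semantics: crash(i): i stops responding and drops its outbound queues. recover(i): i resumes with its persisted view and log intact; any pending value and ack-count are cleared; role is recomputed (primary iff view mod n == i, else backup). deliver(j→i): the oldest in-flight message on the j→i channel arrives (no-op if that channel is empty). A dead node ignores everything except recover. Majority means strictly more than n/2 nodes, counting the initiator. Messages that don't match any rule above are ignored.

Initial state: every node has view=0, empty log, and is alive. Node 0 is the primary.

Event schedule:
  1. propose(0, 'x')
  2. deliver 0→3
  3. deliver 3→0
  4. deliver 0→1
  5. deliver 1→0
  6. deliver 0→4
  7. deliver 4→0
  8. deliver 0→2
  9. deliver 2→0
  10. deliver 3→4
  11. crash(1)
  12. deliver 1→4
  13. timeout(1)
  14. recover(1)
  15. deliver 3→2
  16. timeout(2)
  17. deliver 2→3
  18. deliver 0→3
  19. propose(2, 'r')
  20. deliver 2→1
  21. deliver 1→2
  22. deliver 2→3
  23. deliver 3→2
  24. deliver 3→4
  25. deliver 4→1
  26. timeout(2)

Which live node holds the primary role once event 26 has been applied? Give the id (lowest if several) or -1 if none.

0

after 1 — propose(0,'x'): ·
after 2 — deliver 0→3: n3:back/v0/[x]
after 3 — deliver 3→0: ·
after 4 — deliver 0→1: n1:back/v0/[x]
after 5 — deliver 1→0: n0:prim/v0/[x]
after 6 — deliver 0→4: n4:back/v0/[x]
after 7 — deliver 4→0: ·
after 8 — deliver 0→2: n2:back/v0/[x]
after 9 — deliver 2→0: ·
after 10 — deliver 3→4: ·
after 11 — crash(1): n1:✗back/v0/[x]
after 12 — deliver 1→4: ·
after 13 — timeout(1): ·
after 14 — recover(1): n1:back/v0/[x]
after 15 — deliver 3→2: ·
after 16 — timeout(2): n2:back/v1/[x]
after 17 — deliver 2→3: n3:back/v1/[x]
after 18 — deliver 0→3: ·
after 19 — propose(2,'r'): ·
after 20 — deliver 2→1: n1:prim/v1/[x]
after 21 — deliver 1→2: ·
after 22 — deliver 2→3: ·
after 23 — deliver 3→2: ·
after 24 — deliver 3→4: ·
after 25 — deliver 4→1: ·
after 26 — timeout(2): n2:prim/v2/[x]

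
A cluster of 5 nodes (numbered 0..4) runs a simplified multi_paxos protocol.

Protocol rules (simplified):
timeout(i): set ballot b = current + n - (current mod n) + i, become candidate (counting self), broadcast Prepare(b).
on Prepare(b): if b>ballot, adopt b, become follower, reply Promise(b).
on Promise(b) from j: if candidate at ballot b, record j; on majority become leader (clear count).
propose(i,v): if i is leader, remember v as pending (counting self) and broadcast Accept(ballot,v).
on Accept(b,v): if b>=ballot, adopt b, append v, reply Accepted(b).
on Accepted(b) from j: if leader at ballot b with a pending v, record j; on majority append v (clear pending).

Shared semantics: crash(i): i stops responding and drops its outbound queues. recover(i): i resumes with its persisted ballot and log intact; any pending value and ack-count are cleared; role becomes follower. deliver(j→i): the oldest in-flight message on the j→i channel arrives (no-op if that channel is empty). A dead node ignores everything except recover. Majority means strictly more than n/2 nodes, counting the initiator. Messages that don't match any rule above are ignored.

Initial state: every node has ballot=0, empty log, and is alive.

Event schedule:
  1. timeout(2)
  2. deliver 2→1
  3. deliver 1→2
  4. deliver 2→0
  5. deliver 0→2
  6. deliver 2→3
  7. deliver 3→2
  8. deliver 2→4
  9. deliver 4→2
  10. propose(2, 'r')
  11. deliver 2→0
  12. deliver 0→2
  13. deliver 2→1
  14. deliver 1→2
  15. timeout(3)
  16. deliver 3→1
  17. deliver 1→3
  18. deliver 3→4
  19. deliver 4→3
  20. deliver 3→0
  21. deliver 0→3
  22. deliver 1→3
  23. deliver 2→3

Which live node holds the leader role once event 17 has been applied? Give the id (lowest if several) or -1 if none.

2

1. timeout(2):  <2:cand b7 ->
2. deliver 2→1:  <1:foll b7 ->
3. deliver 1→2:  nop
4. deliver 2→0:  <0:foll b7 ->
5. deliver 0→2:  <2:lead b7 ->
6. deliver 2→3:  <3:foll b7 ->
7. deliver 3→2:  nop
8. deliver 2→4:  <4:foll b7 ->
9. deliver 4→2:  nop
10. propose(2,'r'):  nop
11. deliver 2→0:  <0:foll b7 r>
12. deliver 0→2:  nop
13. deliver 2→1:  <1:foll b7 r>
14. deliver 1→2:  <2:lead b7 r>
15. timeout(3):  <3:cand b13 ->
16. deliver 3→1:  <1:foll b13 r>
17. deliver 1→3:  nop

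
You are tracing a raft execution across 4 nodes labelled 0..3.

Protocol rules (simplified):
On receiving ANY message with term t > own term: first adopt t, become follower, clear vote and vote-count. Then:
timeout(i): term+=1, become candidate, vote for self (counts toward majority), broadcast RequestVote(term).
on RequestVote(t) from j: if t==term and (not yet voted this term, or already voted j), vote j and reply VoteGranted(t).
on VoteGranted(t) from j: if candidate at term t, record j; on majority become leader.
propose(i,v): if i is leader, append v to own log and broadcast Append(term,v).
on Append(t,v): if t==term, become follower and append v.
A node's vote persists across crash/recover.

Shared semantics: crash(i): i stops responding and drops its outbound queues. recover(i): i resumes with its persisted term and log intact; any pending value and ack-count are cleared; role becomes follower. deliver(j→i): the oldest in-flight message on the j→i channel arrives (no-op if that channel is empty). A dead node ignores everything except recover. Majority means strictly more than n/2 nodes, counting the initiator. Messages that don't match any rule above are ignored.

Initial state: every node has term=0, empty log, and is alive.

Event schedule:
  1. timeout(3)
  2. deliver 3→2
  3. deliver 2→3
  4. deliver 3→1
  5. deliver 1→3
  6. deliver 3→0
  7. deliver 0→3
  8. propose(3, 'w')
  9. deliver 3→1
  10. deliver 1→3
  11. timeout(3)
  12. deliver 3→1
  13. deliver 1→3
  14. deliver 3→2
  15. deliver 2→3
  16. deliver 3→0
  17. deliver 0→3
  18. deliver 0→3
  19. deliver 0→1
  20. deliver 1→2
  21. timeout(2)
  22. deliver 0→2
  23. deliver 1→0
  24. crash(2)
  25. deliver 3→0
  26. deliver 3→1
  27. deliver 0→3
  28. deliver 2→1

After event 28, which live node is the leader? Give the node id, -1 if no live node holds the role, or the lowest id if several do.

e1 timeout(3): 3[cand,t=1,-]
e2 deliver 3→2: 2[foll,t=1,-]
e3 deliver 2→3: ·
e4 deliver 3→1: 1[foll,t=1,-]
e5 deliver 1→3: 3[lead,t=1,-]
e6 deliver 3→0: 0[foll,t=1,-]
e7 deliver 0→3: ·
e8 propose(3,'w'): 3[lead,t=1,w]
e9 deliver 3→1: 1[foll,t=1,w]
e10 deliver 1→3: ·
e11 timeout(3): 3[cand,t=2,w]
e12 deliver 3→1: 1[foll,t=2,w]
e13 deliver 1→3: ·
e14 deliver 3→2: 2[foll,t=1,w]
e15 deliver 2→3: ·
e16 deliver 3→0: 0[foll,t=1,w]
e17 deliver 0→3: ·
e18 deliver 0→3: ·
e19 deliver 0→1: ·
e20 deliver 1→2: ·
e21 timeout(2): 2[cand,t=2,w]
e22 deliver 0→2: ·
e23 deliver 1→0: ·
e24 crash(2): 2[✗cand,t=2,w]
e25 deliver 3→0: 0[foll,t=2,w]
e26 deliver 3→1: ·
e27 deliver 0→3: 3[lead,t=2,w]
e28 deliver 2→1: ·

3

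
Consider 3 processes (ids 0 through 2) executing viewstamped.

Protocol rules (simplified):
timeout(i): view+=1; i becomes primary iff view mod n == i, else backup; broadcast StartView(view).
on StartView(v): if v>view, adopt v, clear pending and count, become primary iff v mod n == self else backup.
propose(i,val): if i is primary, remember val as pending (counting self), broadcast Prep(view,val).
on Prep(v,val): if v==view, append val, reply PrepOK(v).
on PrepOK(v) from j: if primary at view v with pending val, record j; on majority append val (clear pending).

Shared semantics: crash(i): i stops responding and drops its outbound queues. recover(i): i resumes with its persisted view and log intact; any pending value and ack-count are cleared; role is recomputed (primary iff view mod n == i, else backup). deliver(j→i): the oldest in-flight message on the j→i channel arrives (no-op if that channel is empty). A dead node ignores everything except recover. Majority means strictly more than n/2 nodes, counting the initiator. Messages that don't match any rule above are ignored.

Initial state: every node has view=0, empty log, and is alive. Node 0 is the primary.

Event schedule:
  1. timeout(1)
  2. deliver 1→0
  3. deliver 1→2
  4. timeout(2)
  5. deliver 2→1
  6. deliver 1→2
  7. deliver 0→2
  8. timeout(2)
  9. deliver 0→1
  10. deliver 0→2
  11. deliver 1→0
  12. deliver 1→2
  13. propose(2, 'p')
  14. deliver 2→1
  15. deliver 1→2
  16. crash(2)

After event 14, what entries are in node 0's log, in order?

[1] timeout(1) → N1(prim v1 [-])
[2] deliver 1→0 → N0(back v1 [-])
[3] deliver 1→2 → N2(back v1 [-])
[4] timeout(2) → N2(prim v2 [-])
[5] deliver 2→1 → N1(back v2 [-])
[6] deliver 1→2 → ∅
[7] deliver 0→2 → ∅
[8] timeout(2) → N2(back v3 [-])
[9] deliver 0→1 → ∅
[10] deliver 0→2 → ∅
[11] deliver 1→0 → ∅
[12] deliver 1→2 → ∅
[13] propose(2,'p') → ∅
[14] deliver 2→1 → N1(back v3 [-])

empty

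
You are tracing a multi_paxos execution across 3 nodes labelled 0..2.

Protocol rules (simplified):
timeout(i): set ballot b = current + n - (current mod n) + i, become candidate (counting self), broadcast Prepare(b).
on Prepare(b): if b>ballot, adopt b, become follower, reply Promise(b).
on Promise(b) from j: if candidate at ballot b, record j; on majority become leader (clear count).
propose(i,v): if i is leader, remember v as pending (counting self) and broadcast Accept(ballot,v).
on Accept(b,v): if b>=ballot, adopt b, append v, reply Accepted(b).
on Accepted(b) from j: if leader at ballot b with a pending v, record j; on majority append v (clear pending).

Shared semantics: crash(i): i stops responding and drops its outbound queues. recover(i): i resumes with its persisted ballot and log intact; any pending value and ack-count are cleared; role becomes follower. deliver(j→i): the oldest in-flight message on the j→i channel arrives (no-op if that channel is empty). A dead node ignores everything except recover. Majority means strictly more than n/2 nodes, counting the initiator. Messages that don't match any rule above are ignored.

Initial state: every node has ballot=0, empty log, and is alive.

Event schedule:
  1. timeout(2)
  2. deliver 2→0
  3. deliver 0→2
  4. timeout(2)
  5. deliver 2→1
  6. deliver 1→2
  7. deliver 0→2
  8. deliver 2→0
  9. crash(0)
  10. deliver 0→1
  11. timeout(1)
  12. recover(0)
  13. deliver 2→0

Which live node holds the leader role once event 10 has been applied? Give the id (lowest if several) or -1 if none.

1. timeout(2):  <2:cand b5 ->
2. deliver 2→0:  <0:foll b5 ->
3. deliver 0→2:  <2:lead b5 ->
4. timeout(2):  <2:cand b8 ->
5. deliver 2→1:  <1:foll b5 ->
6. deliver 1→2:  nop
7. deliver 0→2:  nop
8. deliver 2→0:  <0:foll b8 ->
9. crash(0):  <0:✗foll b8 ->
10. deliver 0→1:  nop

-1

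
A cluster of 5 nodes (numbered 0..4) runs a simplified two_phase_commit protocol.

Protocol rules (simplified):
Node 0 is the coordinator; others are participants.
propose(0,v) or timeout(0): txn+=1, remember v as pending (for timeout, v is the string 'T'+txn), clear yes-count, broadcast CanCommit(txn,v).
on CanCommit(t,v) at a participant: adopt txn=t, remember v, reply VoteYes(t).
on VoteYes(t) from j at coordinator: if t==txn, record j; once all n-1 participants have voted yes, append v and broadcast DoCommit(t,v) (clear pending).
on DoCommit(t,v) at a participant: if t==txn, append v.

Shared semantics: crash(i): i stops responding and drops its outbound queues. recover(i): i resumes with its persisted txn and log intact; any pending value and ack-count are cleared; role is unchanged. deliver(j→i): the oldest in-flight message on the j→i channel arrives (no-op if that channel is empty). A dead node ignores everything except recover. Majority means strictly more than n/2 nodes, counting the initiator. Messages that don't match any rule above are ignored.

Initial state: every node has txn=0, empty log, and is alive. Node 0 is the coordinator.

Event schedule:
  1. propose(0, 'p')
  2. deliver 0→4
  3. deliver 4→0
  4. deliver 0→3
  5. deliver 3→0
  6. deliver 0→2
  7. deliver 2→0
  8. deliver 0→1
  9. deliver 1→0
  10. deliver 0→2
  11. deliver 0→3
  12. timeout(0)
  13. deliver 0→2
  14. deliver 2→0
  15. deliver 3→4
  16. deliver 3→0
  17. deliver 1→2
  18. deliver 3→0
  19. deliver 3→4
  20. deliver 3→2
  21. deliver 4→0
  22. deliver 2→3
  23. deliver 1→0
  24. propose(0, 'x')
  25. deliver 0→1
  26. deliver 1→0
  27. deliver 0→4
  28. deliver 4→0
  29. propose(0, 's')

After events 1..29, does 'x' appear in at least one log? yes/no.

no

[1] propose(0,'p') → N0(coor t1 [-])
[2] deliver 0→4 → N4(part t1 [-])
[3] deliver 4→0 → ∅
[4] deliver 0→3 → N3(part t1 [-])
[5] deliver 3→0 → ∅
[6] deliver 0→2 → N2(part t1 [-])
[7] deliver 2→0 → ∅
[8] deliver 0→1 → N1(part t1 [-])
[9] deliver 1→0 → N0(coor t1 [p])
[10] deliver 0→2 → N2(part t1 [p])
[11] deliver 0→3 → N3(part t1 [p])
[12] timeout(0) → N0(coor t2 [p])
[13] deliver 0→2 → N2(part t2 [p])
[14] deliver 2→0 → ∅
[15] deliver 3→4 → ∅
[16] deliver 3→0 → ∅
[17] deliver 1→2 → ∅
[18] deliver 3→0 → ∅
[19] deliver 3→4 → ∅
[20] deliver 3→2 → ∅
[21] deliver 4→0 → ∅
[22] deliver 2→3 → ∅
[23] deliver 1→0 → ∅
[24] propose(0,'x') → N0(coor t3 [p])
[25] deliver 0→1 → N1(part t1 [p])
[26] deliver 1→0 → ∅
[27] deliver 0→4 → N4(part t1 [p])
[28] deliver 4→0 → ∅
[29] propose(0,'s') → N0(coor t4 [p])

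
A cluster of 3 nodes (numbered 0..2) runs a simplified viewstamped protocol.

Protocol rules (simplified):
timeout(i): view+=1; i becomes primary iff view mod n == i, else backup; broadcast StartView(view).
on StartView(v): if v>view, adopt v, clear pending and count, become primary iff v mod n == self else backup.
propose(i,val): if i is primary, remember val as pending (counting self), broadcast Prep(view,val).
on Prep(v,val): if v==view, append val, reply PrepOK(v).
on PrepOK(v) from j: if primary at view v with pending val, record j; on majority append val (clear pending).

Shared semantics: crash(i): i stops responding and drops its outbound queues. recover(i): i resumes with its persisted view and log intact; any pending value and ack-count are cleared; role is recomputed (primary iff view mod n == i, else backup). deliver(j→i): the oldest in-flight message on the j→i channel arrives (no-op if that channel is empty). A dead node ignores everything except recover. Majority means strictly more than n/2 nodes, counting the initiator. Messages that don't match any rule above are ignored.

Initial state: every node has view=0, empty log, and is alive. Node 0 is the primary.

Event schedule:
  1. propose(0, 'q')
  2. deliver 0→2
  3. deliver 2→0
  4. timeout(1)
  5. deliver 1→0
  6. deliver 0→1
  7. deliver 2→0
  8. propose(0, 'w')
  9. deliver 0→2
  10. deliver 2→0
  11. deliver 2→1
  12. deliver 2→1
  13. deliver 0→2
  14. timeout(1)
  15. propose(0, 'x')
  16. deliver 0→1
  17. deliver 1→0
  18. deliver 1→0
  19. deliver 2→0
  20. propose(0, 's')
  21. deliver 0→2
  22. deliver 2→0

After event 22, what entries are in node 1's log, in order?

empty

after 1 — propose(0,'q'): ·
after 2 — deliver 0→2: n2:back/v0/[q]
after 3 — deliver 2→0: n0:prim/v0/[q]
after 4 — timeout(1): n1:prim/v1/[-]
after 5 — deliver 1→0: n0:back/v1/[q]
after 6 — deliver 0→1: ·
after 7 — deliver 2→0: ·
after 8 — propose(0,'w'): ·
after 9 — deliver 0→2: ·
after 10 — deliver 2→0: ·
after 11 — deliver 2→1: ·
after 12 — deliver 2→1: ·
after 13 — deliver 0→2: ·
after 14 — timeout(1): n1:back/v2/[-]
after 15 — propose(0,'x'): ·
after 16 — deliver 0→1: ·
after 17 — deliver 1→0: n0:back/v2/[q]
after 18 — deliver 1→0: ·
after 19 — deliver 2→0: ·
after 20 — propose(0,'s'): ·
after 21 — deliver 0→2: ·
after 22 — deliver 2→0: ·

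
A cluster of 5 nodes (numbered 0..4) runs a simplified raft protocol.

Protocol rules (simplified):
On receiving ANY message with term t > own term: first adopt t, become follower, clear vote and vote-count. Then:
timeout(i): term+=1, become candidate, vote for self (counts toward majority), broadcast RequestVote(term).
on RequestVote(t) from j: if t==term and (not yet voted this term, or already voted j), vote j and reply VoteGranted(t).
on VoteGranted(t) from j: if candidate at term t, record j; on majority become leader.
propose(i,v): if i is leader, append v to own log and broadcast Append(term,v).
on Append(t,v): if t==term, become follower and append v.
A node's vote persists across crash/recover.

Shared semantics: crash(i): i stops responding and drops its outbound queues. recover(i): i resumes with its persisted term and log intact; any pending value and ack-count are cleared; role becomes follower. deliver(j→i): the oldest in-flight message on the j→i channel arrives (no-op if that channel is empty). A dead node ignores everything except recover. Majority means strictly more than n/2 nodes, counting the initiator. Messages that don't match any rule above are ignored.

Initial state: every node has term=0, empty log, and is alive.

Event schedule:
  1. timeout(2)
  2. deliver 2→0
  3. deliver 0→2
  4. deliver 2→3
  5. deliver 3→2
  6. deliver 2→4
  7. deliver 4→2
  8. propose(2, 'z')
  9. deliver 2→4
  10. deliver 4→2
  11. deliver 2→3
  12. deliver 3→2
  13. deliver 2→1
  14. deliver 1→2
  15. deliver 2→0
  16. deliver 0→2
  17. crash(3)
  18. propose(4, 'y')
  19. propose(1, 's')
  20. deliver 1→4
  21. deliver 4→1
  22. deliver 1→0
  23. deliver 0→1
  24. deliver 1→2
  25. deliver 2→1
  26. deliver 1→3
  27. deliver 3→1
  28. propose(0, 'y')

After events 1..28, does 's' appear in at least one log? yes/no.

no

1. timeout(2):  <2:cand t1 ->
2. deliver 2→0:  <0:foll t1 ->
3. deliver 0→2:  nop
4. deliver 2→3:  <3:foll t1 ->
5. deliver 3→2:  <2:lead t1 ->
6. deliver 2→4:  <4:foll t1 ->
7. deliver 4→2:  nop
8. propose(2,'z'):  <2:lead t1 z>
9. deliver 2→4:  <4:foll t1 z>
10. deliver 4→2:  nop
11. deliver 2→3:  <3:foll t1 z>
12. deliver 3→2:  nop
13. deliver 2→1:  <1:foll t1 ->
14. deliver 1→2:  nop
15. deliver 2→0:  <0:foll t1 z>
16. deliver 0→2:  nop
17. crash(3):  <3:✗foll t1 z>
18. propose(4,'y'):  nop
19. propose(1,'s'):  nop
20. deliver 1→4:  nop
21. deliver 4→1:  nop
22. deliver 1→0:  nop
23. deliver 0→1:  nop
24. deliver 1→2:  nop
25. deliver 2→1:  <1:foll t1 z>
26. deliver 1→3:  nop
27. deliver 3→1:  nop
28. propose(0,'y'):  nop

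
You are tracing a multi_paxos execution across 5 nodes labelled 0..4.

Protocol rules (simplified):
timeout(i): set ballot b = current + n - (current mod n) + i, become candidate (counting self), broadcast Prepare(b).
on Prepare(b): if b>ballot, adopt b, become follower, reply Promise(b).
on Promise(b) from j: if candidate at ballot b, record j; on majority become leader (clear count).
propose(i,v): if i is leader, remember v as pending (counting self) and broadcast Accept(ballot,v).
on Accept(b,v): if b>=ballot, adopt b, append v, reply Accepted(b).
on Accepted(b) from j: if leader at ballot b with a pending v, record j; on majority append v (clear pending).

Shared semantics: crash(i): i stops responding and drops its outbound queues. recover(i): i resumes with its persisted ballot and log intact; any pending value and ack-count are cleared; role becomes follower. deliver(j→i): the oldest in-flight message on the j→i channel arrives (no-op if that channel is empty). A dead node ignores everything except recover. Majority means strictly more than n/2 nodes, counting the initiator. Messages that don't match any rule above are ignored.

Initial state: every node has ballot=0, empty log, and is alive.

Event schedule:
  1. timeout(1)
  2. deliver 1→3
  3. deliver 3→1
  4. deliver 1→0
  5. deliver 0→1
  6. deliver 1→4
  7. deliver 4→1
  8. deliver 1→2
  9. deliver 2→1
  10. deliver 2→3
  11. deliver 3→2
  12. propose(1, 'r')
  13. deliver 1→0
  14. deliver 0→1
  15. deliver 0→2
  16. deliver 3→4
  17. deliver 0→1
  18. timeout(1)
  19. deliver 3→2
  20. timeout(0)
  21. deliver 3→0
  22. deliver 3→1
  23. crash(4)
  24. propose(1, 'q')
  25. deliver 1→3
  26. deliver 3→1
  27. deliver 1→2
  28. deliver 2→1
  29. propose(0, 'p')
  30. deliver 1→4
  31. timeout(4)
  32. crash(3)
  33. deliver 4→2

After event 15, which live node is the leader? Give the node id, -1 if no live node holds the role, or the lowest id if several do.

after 1 — timeout(1): n1:cand/b6/[-]
after 2 — deliver 1→3: n3:foll/b6/[-]
after 3 — deliver 3→1: ·
after 4 — deliver 1→0: n0:foll/b6/[-]
after 5 — deliver 0→1: n1:lead/b6/[-]
after 6 — deliver 1→4: n4:foll/b6/[-]
after 7 — deliver 4→1: ·
after 8 — deliver 1→2: n2:foll/b6/[-]
after 9 — deliver 2→1: ·
after 10 — deliver 2→3: ·
after 11 — deliver 3→2: ·
after 12 — propose(1,'r'): ·
after 13 — deliver 1→0: n0:foll/b6/[r]
after 14 — deliver 0→1: ·
after 15 — deliver 0→2: ·

1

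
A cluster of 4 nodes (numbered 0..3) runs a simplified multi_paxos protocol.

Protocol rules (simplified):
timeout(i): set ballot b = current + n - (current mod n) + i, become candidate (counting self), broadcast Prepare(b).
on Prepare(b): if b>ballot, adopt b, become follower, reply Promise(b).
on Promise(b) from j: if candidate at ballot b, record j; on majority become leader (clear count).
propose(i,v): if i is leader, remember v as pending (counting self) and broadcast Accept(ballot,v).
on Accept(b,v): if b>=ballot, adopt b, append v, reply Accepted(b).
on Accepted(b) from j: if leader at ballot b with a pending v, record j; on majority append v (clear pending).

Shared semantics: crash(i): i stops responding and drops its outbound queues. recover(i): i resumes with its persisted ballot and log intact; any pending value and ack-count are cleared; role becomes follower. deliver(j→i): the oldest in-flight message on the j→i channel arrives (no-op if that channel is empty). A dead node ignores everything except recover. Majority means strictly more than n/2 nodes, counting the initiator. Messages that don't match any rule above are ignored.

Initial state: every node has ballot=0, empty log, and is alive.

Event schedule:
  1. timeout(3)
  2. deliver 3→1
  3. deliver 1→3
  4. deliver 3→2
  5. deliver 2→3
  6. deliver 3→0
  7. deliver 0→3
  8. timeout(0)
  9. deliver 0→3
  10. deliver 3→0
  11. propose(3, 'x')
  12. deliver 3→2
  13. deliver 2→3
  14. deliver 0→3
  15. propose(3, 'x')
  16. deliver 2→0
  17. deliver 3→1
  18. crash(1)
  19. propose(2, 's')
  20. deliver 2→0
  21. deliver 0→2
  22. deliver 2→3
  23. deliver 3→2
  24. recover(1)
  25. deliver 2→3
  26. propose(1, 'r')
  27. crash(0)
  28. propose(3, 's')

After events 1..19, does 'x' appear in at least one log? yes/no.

after 1 — timeout(3): n3:cand/b7/[-]
after 2 — deliver 3→1: n1:foll/b7/[-]
after 3 — deliver 1→3: ·
after 4 — deliver 3→2: n2:foll/b7/[-]
after 5 — deliver 2→3: n3:lead/b7/[-]
after 6 — deliver 3→0: n0:foll/b7/[-]
after 7 — deliver 0→3: ·
after 8 — timeout(0): n0:cand/b8/[-]
after 9 — deliver 0→3: n3:foll/b8/[-]
after 10 — deliver 3→0: ·
after 11 — propose(3,'x'): ·
after 12 — deliver 3→2: ·
after 13 — deliver 2→3: ·
after 14 — deliver 0→3: ·
after 15 — propose(3,'x'): ·
after 16 — deliver 2→0: ·
after 17 — deliver 3→1: ·
after 18 — crash(1): n1:✗foll/b7/[-]
after 19 — propose(2,'s'): ·

no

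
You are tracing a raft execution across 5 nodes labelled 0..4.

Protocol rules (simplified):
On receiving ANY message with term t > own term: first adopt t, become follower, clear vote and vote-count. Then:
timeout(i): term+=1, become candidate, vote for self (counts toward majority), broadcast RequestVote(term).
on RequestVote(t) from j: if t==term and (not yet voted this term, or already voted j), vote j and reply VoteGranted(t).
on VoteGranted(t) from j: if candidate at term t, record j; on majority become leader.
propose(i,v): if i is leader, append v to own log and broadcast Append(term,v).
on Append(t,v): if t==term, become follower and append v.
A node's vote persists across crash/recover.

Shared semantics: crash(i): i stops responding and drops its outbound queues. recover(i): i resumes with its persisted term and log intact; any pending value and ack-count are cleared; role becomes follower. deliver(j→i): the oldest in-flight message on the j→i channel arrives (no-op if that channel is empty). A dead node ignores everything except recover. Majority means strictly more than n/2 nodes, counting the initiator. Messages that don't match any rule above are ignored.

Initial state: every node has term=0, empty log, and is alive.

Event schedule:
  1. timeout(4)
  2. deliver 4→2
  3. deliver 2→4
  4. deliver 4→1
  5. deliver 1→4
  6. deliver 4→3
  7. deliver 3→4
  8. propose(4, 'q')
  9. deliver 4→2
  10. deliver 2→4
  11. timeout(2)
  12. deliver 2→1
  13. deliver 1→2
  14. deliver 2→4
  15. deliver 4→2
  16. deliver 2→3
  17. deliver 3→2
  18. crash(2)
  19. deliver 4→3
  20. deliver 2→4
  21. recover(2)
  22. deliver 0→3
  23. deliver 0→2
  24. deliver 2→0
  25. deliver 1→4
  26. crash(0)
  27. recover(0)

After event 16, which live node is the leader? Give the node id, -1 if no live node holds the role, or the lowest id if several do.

[1] timeout(4) → N4(cand t1 [-])
[2] deliver 4→2 → N2(foll t1 [-])
[3] deliver 2→4 → ∅
[4] deliver 4→1 → N1(foll t1 [-])
[5] deliver 1→4 → N4(lead t1 [-])
[6] deliver 4→3 → N3(foll t1 [-])
[7] deliver 3→4 → ∅
[8] propose(4,'q') → N4(lead t1 [q])
[9] deliver 4→2 → N2(foll t1 [q])
[10] deliver 2→4 → ∅
[11] timeout(2) → N2(cand t2 [q])
[12] deliver 2→1 → N1(foll t2 [-])
[13] deliver 1→2 → ∅
[14] deliver 2→4 → N4(foll t2 [q])
[15] deliver 4→2 → N2(lead t2 [q])
[16] deliver 2→3 → N3(foll t2 [-])

2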